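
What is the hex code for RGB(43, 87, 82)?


R = 43 → 2B (hex)
G = 87 → 57 (hex)
B = 82 → 52 (hex)
Hex = #2B5752


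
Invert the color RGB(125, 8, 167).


Invert: (255-R, 255-G, 255-B)
R: 255-125 = 130
G: 255-8 = 247
B: 255-167 = 88
= RGB(130, 247, 88)


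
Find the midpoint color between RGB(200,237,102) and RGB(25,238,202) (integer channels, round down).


Midpoint: each channel = ⌊(C₁+C₂)/2⌋
R: ⌊(200+25)/2⌋ = 112
G: ⌊(237+238)/2⌋ = 237
B: ⌊(102+202)/2⌋ = 152
= RGB(112, 237, 152)


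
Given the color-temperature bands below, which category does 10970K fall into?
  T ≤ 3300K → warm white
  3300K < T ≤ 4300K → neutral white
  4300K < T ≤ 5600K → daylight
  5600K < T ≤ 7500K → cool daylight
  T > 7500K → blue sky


Temperature: 10970K
10970K > 7500K → blue sky
Classification: blue sky


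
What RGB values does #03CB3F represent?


03 → 3 (R)
CB → 203 (G)
3F → 63 (B)
= RGB(3, 203, 63)


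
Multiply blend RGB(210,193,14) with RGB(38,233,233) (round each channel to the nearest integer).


Multiply: C = A×B/255, rounded to nearest integer
R: 210×38/255 = 7980/255 ≈ 31.294 → 31
G: 193×233/255 = 44969/255 ≈ 176.349 → 176
B: 14×233/255 = 3262/255 ≈ 12.792 → 13
= RGB(31, 176, 13)


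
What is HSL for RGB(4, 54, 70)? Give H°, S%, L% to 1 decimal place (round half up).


Normalize: R'=4/255≈0.0157, G'=54/255≈0.2118, B'=70/255≈0.2745
Max=70/255, Min=4/255, Δ=Max-Min=66/255
L = (Max+Min)/2 = (70+4)/510 = 74/510 = 0.14509… → L = 14.5%
L ≤ 0.5 → S = Δ/(Max+Min) = 66/(70+4) = 66/74 = 0.89189… → S = 89.2%
(the 1/255 factors cancel in S and H, so raw channel differences can be used)
Max is B' → H = 60 × ((R-G)/Δ + 4) = 60 × ((4-54)/66 + 4)
  -50/66 + 4 = -0.7575… + 4 = 3.2424…
  H = 60 × 3.2424… = 194.545…° → H = 194.5°
= HSL(194.5°, 89.2%, 14.5%)


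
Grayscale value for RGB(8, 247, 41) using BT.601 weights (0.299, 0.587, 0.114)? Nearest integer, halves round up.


Gray = 0.299×R + 0.587×G + 0.114×B
Gray = 0.299×8 + 0.587×247 + 0.114×41
Gray = 2.392 + 144.989 + 4.674
Gray = 152.055 → round half up → 152
Gray = 152


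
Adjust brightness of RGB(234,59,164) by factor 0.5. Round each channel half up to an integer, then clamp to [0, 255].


Multiply each channel by 0.5, round half up, clamp to [0, 255]
R: 234×0.5 = 117
G: 59×0.5 = 29.5 → round → 30
B: 164×0.5 = 82
= RGB(117, 30, 82)


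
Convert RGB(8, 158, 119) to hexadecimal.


R = 8 → 08 (hex)
G = 158 → 9E (hex)
B = 119 → 77 (hex)
Hex = #089E77


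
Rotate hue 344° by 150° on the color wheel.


New hue = (H + rotation) mod 360
New hue = (344 + 150) mod 360
= 494 mod 360
= 134°


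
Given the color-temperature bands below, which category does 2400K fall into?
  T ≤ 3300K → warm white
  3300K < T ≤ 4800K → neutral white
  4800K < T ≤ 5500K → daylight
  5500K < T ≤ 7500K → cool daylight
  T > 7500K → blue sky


Temperature: 2400K
2400K ≤ 3300K → warm white
Classification: warm white


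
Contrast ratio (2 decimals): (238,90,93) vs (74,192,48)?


Linearize each sRGB channel c=v/255: c/12.92 if c ≤ 0.04045 else ((c+0.055)/1.055)^2.4
L = 0.2126×R_lin + 0.7152×G_lin + 0.0722×B_lin
Color 1 (238,90,93):
  R=238: 238/255≈0.9333 > 0.04045 → ((0.9333+0.055)/1.055)^2.4 ≈ 0.85499
  G=90: 90/255≈0.3529 > 0.04045 → ((0.3529+0.055)/1.055)^2.4 ≈ 0.10224
  B=93: 93/255≈0.3647 > 0.04045 → ((0.3647+0.055)/1.055)^2.4 ≈ 0.10946
  L1 = 0.2126×0.85499 + 0.7152×0.10224 + 0.0722×0.10946 ≈ 0.26280
Color 2 (74,192,48):
  R=74: 74/255≈0.2902 > 0.04045 → ((0.2902+0.055)/1.055)^2.4 ≈ 0.06848
  G=192: 192/255≈0.7529 > 0.04045 → ((0.7529+0.055)/1.055)^2.4 ≈ 0.52712
  B=48: 48/255≈0.1882 > 0.04045 → ((0.1882+0.055)/1.055)^2.4 ≈ 0.02956
  L2 = 0.2126×0.06848 + 0.7152×0.52712 + 0.0722×0.02956 ≈ 0.39369
Lighter = 0.39369, Darker = 0.26280
Ratio = (L_lighter + 0.05) / (L_darker + 0.05)
Ratio = (0.39369 + 0.05) / (0.26280 + 0.05) = 0.44369 / 0.31280 ≈ 1.4184
Ratio ≈ 1.42:1


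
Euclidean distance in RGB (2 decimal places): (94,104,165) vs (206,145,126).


d = √[(R₁-R₂)² + (G₁-G₂)² + (B₁-B₂)²]
d = √[(94-206)² + (104-145)² + (165-126)²]
d = √[12544 + 1681 + 1521]
d = √15746
d ≈ 125.48


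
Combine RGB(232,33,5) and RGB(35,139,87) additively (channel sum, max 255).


Additive: each channel = min(255, C₁+C₂)
R: 232+35 = 267 → 255
G: 33+139 = 172 → 172
B: 5+87 = 92 → 92
= RGB(255, 172, 92)


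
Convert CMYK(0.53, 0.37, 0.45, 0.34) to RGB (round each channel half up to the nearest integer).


R = 255 × (1-C) × (1-K) = 255 × 0.47 × 0.66 = 79.101 → 79
G = 255 × (1-M) × (1-K) = 255 × 0.63 × 0.66 = 106.029 → 106
B = 255 × (1-Y) × (1-K) = 255 × 0.55 × 0.66 = 92.565 → 93
= RGB(79, 106, 93)


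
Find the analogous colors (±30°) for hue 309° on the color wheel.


Base hue: 309°
Left analog: (309 - 30) mod 360 = 279°
Right analog: (309 + 30) mod 360 = 339°
Analogous hues = 279° and 339°


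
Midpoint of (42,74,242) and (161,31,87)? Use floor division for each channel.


Midpoint: each channel = ⌊(C₁+C₂)/2⌋
R: ⌊(42+161)/2⌋ = 101
G: ⌊(74+31)/2⌋ = 52
B: ⌊(242+87)/2⌋ = 164
= RGB(101, 52, 164)


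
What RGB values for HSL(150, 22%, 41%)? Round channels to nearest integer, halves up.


H=150°, S=0.22, L=0.41
C = (1-|2L-1|)×S = (1-|-0.18|)×0.22 = 0.1804
H' = H/60 = 150/60 ≈ 2.5000; X = C×(1-|H' mod 2 - 1|) = 0.0902
m = L - C/2 = 0.41 - 0.0902 = 0.3198
Sector ⌊H'⌋ = 2 → (R',G',B') = (0.0, 0.1804, 0.0902)
RGB = ((R'+m)×255, (G'+m)×255, (B'+m)×255) = (81.549, 127.551, 104.55)
Round half up → RGB(82, 128, 105)


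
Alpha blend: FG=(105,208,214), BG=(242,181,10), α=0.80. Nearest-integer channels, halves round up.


C = α×F + (1-α)×B, with 1-α = 0.20
R: 0.80×105 + 0.20×242 = 84.00 + 48.40 = 132.40 → 132
G: 0.80×208 + 0.20×181 = 166.40 + 36.20 = 202.60 → 203
B: 0.80×214 + 0.20×10 = 171.20 + 2.00 = 173.20 → 173
= RGB(132, 203, 173)


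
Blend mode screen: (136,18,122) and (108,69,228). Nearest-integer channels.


Screen: C = 255 - (255-A)×(255-B)/255, rounded to nearest integer
R: 255 - (255-136)×(255-108)/255 = 255 - 17493/255 ≈ 255 - 68.600 = 186.400 → 186
G: 255 - (255-18)×(255-69)/255 = 255 - 44082/255 ≈ 255 - 172.871 = 82.129 → 82
B: 255 - (255-122)×(255-228)/255 = 255 - 3591/255 ≈ 255 - 14.082 = 240.918 → 241
= RGB(186, 82, 241)


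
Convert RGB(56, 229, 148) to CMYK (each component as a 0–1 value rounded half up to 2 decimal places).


R'=56/255≈0.2196, G'=229/255≈0.8980, B'=148/255≈0.5804
K = 1 - max(R',G',B') = 1 - 229/255 = 26/255 = 0.10196… → 0.10
(1-R'-K)/(1-K) simplifies to (max-R)/max with max = 229:
C = (229-56)/229 = 173/229 = 0.75545… → 0.76
M = (229-229)/229 = 0/229 = 0 → 0.00
Y = (229-148)/229 = 81/229 = 0.35371… → 0.35
= CMYK(0.76, 0.00, 0.35, 0.10)


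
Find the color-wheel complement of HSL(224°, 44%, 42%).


Complement = opposite side of color wheel = hue + 180°
H' = (224 + 180) mod 360 = 44°
S and L unchanged.
= HSL(44°, 44%, 42%)


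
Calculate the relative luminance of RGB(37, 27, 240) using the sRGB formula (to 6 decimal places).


Linearize each channel (sRGB transfer function): c = v/255; c_lin = c/12.92 if c ≤ 0.04045, else ((c+0.055)/1.055)^2.4
  R: 37/255 ≈ 0.145098 > 0.04045 → ((0.145098+0.055)/1.055)^2.4 ≈ 0.018500
  G: 27/255 ≈ 0.105882 > 0.04045 → ((0.105882+0.055)/1.055)^2.4 ≈ 0.010960
  B: 240/255 ≈ 0.941176 > 0.04045 → ((0.941176+0.055)/1.055)^2.4 ≈ 0.871367
R_lin = 0.018500, G_lin = 0.010960, B_lin = 0.871367
L = 0.2126×R + 0.7152×G + 0.0722×B
L = 0.2126×0.018500 + 0.7152×0.010960 + 0.0722×0.871367
L ≈ 0.074685


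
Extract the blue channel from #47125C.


Color: #47125C
R = 47 = 71
G = 12 = 18
B = 5C = 92
Blue = 92


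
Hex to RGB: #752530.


75 → 117 (R)
25 → 37 (G)
30 → 48 (B)
= RGB(117, 37, 48)


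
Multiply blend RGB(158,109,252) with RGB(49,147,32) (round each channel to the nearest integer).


Multiply: C = A×B/255, rounded to nearest integer
R: 158×49/255 = 7742/255 ≈ 30.361 → 30
G: 109×147/255 = 16023/255 ≈ 62.835 → 63
B: 252×32/255 = 8064/255 ≈ 31.624 → 32
= RGB(30, 63, 32)


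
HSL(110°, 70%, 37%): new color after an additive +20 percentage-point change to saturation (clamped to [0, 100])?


Original S = 70%
Adjustment = +20 percentage points
New S = 70 + (20) = 90
Clamp to [0, 100] → 90
= HSL(110°, 90%, 37%)


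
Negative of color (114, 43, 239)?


Invert: (255-R, 255-G, 255-B)
R: 255-114 = 141
G: 255-43 = 212
B: 255-239 = 16
= RGB(141, 212, 16)


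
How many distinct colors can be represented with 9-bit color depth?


Colors = 2^bits = 2^9
= 512 colors


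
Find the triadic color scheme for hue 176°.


Triadic: equally spaced at 120° intervals
H1 = 176°
H2 = (176 + 120) mod 360 = 296°
H3 = (176 + 240) mod 360 = 56°
Triadic = 176°, 296°, 56°


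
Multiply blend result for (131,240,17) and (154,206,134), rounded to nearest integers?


Multiply: C = A×B/255, rounded to nearest integer
R: 131×154/255 = 20174/255 ≈ 79.114 → 79
G: 240×206/255 = 49440/255 ≈ 193.882 → 194
B: 17×134/255 = 2278/255 ≈ 8.933 → 9
= RGB(79, 194, 9)


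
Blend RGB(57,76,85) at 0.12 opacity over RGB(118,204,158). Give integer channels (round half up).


C = α×F + (1-α)×B, with 1-α = 0.88
R: 0.12×57 + 0.88×118 = 6.84 + 103.84 = 110.68 → 111
G: 0.12×76 + 0.88×204 = 9.12 + 179.52 = 188.64 → 189
B: 0.12×85 + 0.88×158 = 10.20 + 139.04 = 149.24 → 149
= RGB(111, 189, 149)


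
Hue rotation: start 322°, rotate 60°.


New hue = (H + rotation) mod 360
New hue = (322 + 60) mod 360
= 382 mod 360
= 22°


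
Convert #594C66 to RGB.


59 → 89 (R)
4C → 76 (G)
66 → 102 (B)
= RGB(89, 76, 102)


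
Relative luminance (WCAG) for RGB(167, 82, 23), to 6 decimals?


Linearize each channel (sRGB transfer function): c = v/255; c_lin = c/12.92 if c ≤ 0.04045, else ((c+0.055)/1.055)^2.4
  R: 167/255 ≈ 0.654902 > 0.04045 → ((0.654902+0.055)/1.055)^2.4 ≈ 0.386429
  G: 82/255 ≈ 0.321569 > 0.04045 → ((0.321569+0.055)/1.055)^2.4 ≈ 0.084376
  B: 23/255 ≈ 0.090196 > 0.04045 → ((0.090196+0.055)/1.055)^2.4 ≈ 0.008568
R_lin = 0.386429, G_lin = 0.084376, B_lin = 0.008568
L = 0.2126×R + 0.7152×G + 0.0722×B
L = 0.2126×0.386429 + 0.7152×0.084376 + 0.0722×0.008568
L ≈ 0.143119


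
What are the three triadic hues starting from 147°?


Triadic: equally spaced at 120° intervals
H1 = 147°
H2 = (147 + 120) mod 360 = 267°
H3 = (147 + 240) mod 360 = 27°
Triadic = 147°, 267°, 27°


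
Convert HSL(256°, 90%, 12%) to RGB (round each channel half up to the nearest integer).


H=256°, S=0.90, L=0.12
C = (1-|2L-1|)×S = (1-|-0.76|)×0.90 = 0.216
H' = H/60 = 256/60 ≈ 4.2667; X = C×(1-|H' mod 2 - 1|) = 0.0576
m = L - C/2 = 0.12 - 0.108 = 0.012
Sector ⌊H'⌋ = 4 → (R',G',B') = (0.0576, 0.0, 0.216)
RGB = ((R'+m)×255, (G'+m)×255, (B'+m)×255) = (17.748, 3.06, 58.14)
Round half up → RGB(18, 3, 58)


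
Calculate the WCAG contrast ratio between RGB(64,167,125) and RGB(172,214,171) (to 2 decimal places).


Linearize each sRGB channel c=v/255: c/12.92 if c ≤ 0.04045 else ((c+0.055)/1.055)^2.4
L = 0.2126×R_lin + 0.7152×G_lin + 0.0722×B_lin
Color 1 (64,167,125):
  R=64: 64/255≈0.2510 > 0.04045 → ((0.2510+0.055)/1.055)^2.4 ≈ 0.05127
  G=167: 167/255≈0.6549 > 0.04045 → ((0.6549+0.055)/1.055)^2.4 ≈ 0.38643
  B=125: 125/255≈0.4902 > 0.04045 → ((0.4902+0.055)/1.055)^2.4 ≈ 0.20508
  L1 = 0.2126×0.05127 + 0.7152×0.38643 + 0.0722×0.20508 ≈ 0.30208
Color 2 (172,214,171):
  R=172: 172/255≈0.6745 > 0.04045 → ((0.6745+0.055)/1.055)^2.4 ≈ 0.41254
  G=214: 214/255≈0.8392 > 0.04045 → ((0.8392+0.055)/1.055)^2.4 ≈ 0.67244
  B=171: 171/255≈0.6706 > 0.04045 → ((0.6706+0.055)/1.055)^2.4 ≈ 0.40724
  L2 = 0.2126×0.41254 + 0.7152×0.67244 + 0.0722×0.40724 ≈ 0.59804
Lighter = 0.59804, Darker = 0.30208
Ratio = (L_lighter + 0.05) / (L_darker + 0.05)
Ratio = (0.59804 + 0.05) / (0.30208 + 0.05) = 0.64804 / 0.35208 ≈ 1.8406
Ratio ≈ 1.84:1


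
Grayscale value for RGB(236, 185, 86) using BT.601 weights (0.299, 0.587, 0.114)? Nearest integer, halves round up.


Gray = 0.299×R + 0.587×G + 0.114×B
Gray = 0.299×236 + 0.587×185 + 0.114×86
Gray = 70.564 + 108.595 + 9.804
Gray = 188.963 → round half up → 189
Gray = 189


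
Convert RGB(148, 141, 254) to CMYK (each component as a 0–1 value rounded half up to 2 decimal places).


R'=148/255≈0.5804, G'=141/255≈0.5529, B'=254/255≈0.9961
K = 1 - max(R',G',B') = 1 - 254/255 = 1/255 = 0.00392… → 0.00
(1-R'-K)/(1-K) simplifies to (max-R)/max with max = 254:
C = (254-148)/254 = 106/254 = 0.41732… → 0.42
M = (254-141)/254 = 113/254 = 0.44488… → 0.44
Y = (254-254)/254 = 0/254 = 0 → 0.00
= CMYK(0.42, 0.44, 0.00, 0.00)


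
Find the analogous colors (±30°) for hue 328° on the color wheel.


Base hue: 328°
Left analog: (328 - 30) mod 360 = 298°
Right analog: (328 + 30) mod 360 = 358°
Analogous hues = 298° and 358°


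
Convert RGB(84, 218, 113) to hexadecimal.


R = 84 → 54 (hex)
G = 218 → DA (hex)
B = 113 → 71 (hex)
Hex = #54DA71


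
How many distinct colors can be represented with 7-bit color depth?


Colors = 2^bits = 2^7
= 128 colors


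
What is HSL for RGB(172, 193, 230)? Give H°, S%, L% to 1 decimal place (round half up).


Normalize: R'=172/255≈0.6745, G'=193/255≈0.7569, B'=230/255≈0.9020
Max=230/255, Min=172/255, Δ=Max-Min=58/255
L = (Max+Min)/2 = (230+172)/510 = 402/510 = 0.78823… → L = 78.8%
L > 0.5 → S = Δ/(2-Max-Min) = 58/(510-230-172) = 58/108 = 0.53703… → S = 53.7%
(the 1/255 factors cancel in S and H, so raw channel differences can be used)
Max is B' → H = 60 × ((R-G)/Δ + 4) = 60 × ((172-193)/58 + 4)
  -21/58 + 4 = -0.3620… + 4 = 3.6379…
  H = 60 × 3.6379… = 218.275…° → H = 218.3°
= HSL(218.3°, 53.7%, 78.8%)


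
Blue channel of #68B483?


Color: #68B483
R = 68 = 104
G = B4 = 180
B = 83 = 131
Blue = 131


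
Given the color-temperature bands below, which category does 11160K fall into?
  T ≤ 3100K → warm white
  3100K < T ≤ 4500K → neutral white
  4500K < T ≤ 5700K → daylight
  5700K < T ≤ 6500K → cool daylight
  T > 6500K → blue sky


Temperature: 11160K
11160K > 6500K → blue sky
Classification: blue sky


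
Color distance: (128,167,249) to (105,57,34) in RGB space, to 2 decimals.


d = √[(R₁-R₂)² + (G₁-G₂)² + (B₁-B₂)²]
d = √[(128-105)² + (167-57)² + (249-34)²]
d = √[529 + 12100 + 46225]
d = √58854
d ≈ 242.60


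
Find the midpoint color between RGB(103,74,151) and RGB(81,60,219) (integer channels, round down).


Midpoint: each channel = ⌊(C₁+C₂)/2⌋
R: ⌊(103+81)/2⌋ = 92
G: ⌊(74+60)/2⌋ = 67
B: ⌊(151+219)/2⌋ = 185
= RGB(92, 67, 185)


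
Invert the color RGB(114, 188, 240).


Invert: (255-R, 255-G, 255-B)
R: 255-114 = 141
G: 255-188 = 67
B: 255-240 = 15
= RGB(141, 67, 15)


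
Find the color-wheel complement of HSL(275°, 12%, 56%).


Complement = opposite side of color wheel = hue + 180°
H' = (275 + 180) mod 360 = 95°
S and L unchanged.
= HSL(95°, 12%, 56%)


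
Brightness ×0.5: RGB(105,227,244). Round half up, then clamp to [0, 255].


Multiply each channel by 0.5, round half up, clamp to [0, 255]
R: 105×0.5 = 52.5 → round → 53
G: 227×0.5 = 113.5 → round → 114
B: 244×0.5 = 122
= RGB(53, 114, 122)


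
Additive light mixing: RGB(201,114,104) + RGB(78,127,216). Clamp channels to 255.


Additive: each channel = min(255, C₁+C₂)
R: 201+78 = 279 → 255
G: 114+127 = 241 → 241
B: 104+216 = 320 → 255
= RGB(255, 241, 255)


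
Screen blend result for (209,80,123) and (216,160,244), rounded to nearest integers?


Screen: C = 255 - (255-A)×(255-B)/255, rounded to nearest integer
R: 255 - (255-209)×(255-216)/255 = 255 - 1794/255 ≈ 255 - 7.035 = 247.965 → 248
G: 255 - (255-80)×(255-160)/255 = 255 - 16625/255 ≈ 255 - 65.196 = 189.804 → 190
B: 255 - (255-123)×(255-244)/255 = 255 - 1452/255 ≈ 255 - 5.694 = 249.306 → 249
= RGB(248, 190, 249)


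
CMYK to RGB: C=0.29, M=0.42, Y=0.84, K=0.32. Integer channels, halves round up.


R = 255 × (1-C) × (1-K) = 255 × 0.71 × 0.68 = 123.114 → 123
G = 255 × (1-M) × (1-K) = 255 × 0.58 × 0.68 = 100.572 → 101
B = 255 × (1-Y) × (1-K) = 255 × 0.16 × 0.68 = 27.744 → 28
= RGB(123, 101, 28)


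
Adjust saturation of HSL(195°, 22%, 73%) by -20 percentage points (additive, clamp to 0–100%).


Original S = 22%
Adjustment = -20 percentage points
New S = 22 + (-20) = 2
Clamp to [0, 100] → 2
= HSL(195°, 2%, 73%)


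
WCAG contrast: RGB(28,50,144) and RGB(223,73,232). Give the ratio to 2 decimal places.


Linearize each sRGB channel c=v/255: c/12.92 if c ≤ 0.04045 else ((c+0.055)/1.055)^2.4
L = 0.2126×R_lin + 0.7152×G_lin + 0.0722×B_lin
Color 1 (28,50,144):
  R=28: 28/255≈0.1098 > 0.04045 → ((0.1098+0.055)/1.055)^2.4 ≈ 0.01161
  G=50: 50/255≈0.1961 > 0.04045 → ((0.1961+0.055)/1.055)^2.4 ≈ 0.03190
  B=144: 144/255≈0.5647 > 0.04045 → ((0.5647+0.055)/1.055)^2.4 ≈ 0.27889
  L1 = 0.2126×0.01161 + 0.7152×0.03190 + 0.0722×0.27889 ≈ 0.04542
Color 2 (223,73,232):
  R=223: 223/255≈0.8745 > 0.04045 → ((0.8745+0.055)/1.055)^2.4 ≈ 0.73791
  G=73: 73/255≈0.2863 > 0.04045 → ((0.2863+0.055)/1.055)^2.4 ≈ 0.06663
  B=232: 232/255≈0.9098 > 0.04045 → ((0.9098+0.055)/1.055)^2.4 ≈ 0.80695
  L2 = 0.2126×0.73791 + 0.7152×0.06663 + 0.0722×0.80695 ≈ 0.26279
Lighter = 0.26279, Darker = 0.04542
Ratio = (L_lighter + 0.05) / (L_darker + 0.05)
Ratio = (0.26279 + 0.05) / (0.04542 + 0.05) = 0.31279 / 0.09542 ≈ 3.2782
Ratio ≈ 3.28:1


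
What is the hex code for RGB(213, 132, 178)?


R = 213 → D5 (hex)
G = 132 → 84 (hex)
B = 178 → B2 (hex)
Hex = #D584B2


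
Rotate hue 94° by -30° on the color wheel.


New hue = (H + rotation) mod 360
New hue = (94 -30) mod 360
= 64 mod 360
= 64°


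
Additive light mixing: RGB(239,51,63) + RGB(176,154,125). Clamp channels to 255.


Additive: each channel = min(255, C₁+C₂)
R: 239+176 = 415 → 255
G: 51+154 = 205 → 205
B: 63+125 = 188 → 188
= RGB(255, 205, 188)


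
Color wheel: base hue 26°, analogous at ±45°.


Base hue: 26°
Left analog: (26 - 45) mod 360 = 341°
Right analog: (26 + 45) mod 360 = 71°
Analogous hues = 341° and 71°


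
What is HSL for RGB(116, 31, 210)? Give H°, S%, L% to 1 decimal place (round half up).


Normalize: R'=116/255≈0.4549, G'=31/255≈0.1216, B'=210/255≈0.8235
Max=210/255, Min=31/255, Δ=Max-Min=179/255
L = (Max+Min)/2 = (210+31)/510 = 241/510 = 0.47254… → L = 47.3%
L ≤ 0.5 → S = Δ/(Max+Min) = 179/(210+31) = 179/241 = 0.74273… → S = 74.3%
(the 1/255 factors cancel in S and H, so raw channel differences can be used)
Max is B' → H = 60 × ((R-G)/Δ + 4) = 60 × ((116-31)/179 + 4)
  85/179 + 4 = 0.4748… + 4 = 4.4748…
  H = 60 × 4.4748… = 268.491…° → H = 268.5°
= HSL(268.5°, 74.3%, 47.3%)


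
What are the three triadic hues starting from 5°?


Triadic: equally spaced at 120° intervals
H1 = 5°
H2 = (5 + 120) mod 360 = 125°
H3 = (5 + 240) mod 360 = 245°
Triadic = 5°, 125°, 245°


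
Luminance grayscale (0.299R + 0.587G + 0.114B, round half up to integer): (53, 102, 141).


Gray = 0.299×R + 0.587×G + 0.114×B
Gray = 0.299×53 + 0.587×102 + 0.114×141
Gray = 15.847 + 59.874 + 16.074
Gray = 91.795 → round half up → 92
Gray = 92


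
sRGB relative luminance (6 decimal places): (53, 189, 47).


Linearize each channel (sRGB transfer function): c = v/255; c_lin = c/12.92 if c ≤ 0.04045, else ((c+0.055)/1.055)^2.4
  R: 53/255 ≈ 0.207843 > 0.04045 → ((0.207843+0.055)/1.055)^2.4 ≈ 0.035601
  G: 189/255 ≈ 0.741176 > 0.04045 → ((0.741176+0.055)/1.055)^2.4 ≈ 0.508881
  B: 47/255 ≈ 0.184314 > 0.04045 → ((0.184314+0.055)/1.055)^2.4 ≈ 0.028426
R_lin = 0.035601, G_lin = 0.508881, B_lin = 0.028426
L = 0.2126×R + 0.7152×G + 0.0722×B
L = 0.2126×0.035601 + 0.7152×0.508881 + 0.0722×0.028426
L ≈ 0.373573


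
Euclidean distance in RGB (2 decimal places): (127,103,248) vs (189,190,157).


d = √[(R₁-R₂)² + (G₁-G₂)² + (B₁-B₂)²]
d = √[(127-189)² + (103-190)² + (248-157)²]
d = √[3844 + 7569 + 8281]
d = √19694
d ≈ 140.34


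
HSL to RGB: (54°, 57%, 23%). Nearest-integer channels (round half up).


H=54°, S=0.57, L=0.23
C = (1-|2L-1|)×S = (1-|-0.54|)×0.57 = 0.2622
H' = H/60 = 54/60 ≈ 0.9000; X = C×(1-|H' mod 2 - 1|) = 0.23598
m = L - C/2 = 0.23 - 0.1311 = 0.0989
Sector ⌊H'⌋ = 0 → (R',G',B') = (0.2622, 0.23598, 0.0)
RGB = ((R'+m)×255, (G'+m)×255, (B'+m)×255) = (92.0805, 85.3944, 25.2195)
Round half up → RGB(92, 85, 25)


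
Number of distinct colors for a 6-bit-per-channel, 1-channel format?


Total bits = 6 bits/channel × 1 channels = 6 bits
Distinct colors = 2^6
= 64 colors


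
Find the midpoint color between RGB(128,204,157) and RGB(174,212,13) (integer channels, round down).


Midpoint: each channel = ⌊(C₁+C₂)/2⌋
R: ⌊(128+174)/2⌋ = 151
G: ⌊(204+212)/2⌋ = 208
B: ⌊(157+13)/2⌋ = 85
= RGB(151, 208, 85)


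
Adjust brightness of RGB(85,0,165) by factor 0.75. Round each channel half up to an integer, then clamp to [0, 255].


Multiply each channel by 0.75, round half up, clamp to [0, 255]
R: 85×0.75 = 63.75 → round → 64
G: 0×0.75 = 0
B: 165×0.75 = 123.75 → round → 124
= RGB(64, 0, 124)


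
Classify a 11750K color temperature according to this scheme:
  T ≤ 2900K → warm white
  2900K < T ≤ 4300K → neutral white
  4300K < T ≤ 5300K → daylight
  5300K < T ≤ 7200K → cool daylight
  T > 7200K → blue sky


Temperature: 11750K
11750K > 7200K → blue sky
Classification: blue sky


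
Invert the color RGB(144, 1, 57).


Invert: (255-R, 255-G, 255-B)
R: 255-144 = 111
G: 255-1 = 254
B: 255-57 = 198
= RGB(111, 254, 198)


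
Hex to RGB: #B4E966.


B4 → 180 (R)
E9 → 233 (G)
66 → 102 (B)
= RGB(180, 233, 102)


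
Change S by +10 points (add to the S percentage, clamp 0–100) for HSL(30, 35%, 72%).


Original S = 35%
Adjustment = +10 percentage points
New S = 35 + (10) = 45
Clamp to [0, 100] → 45
= HSL(30°, 45%, 72%)


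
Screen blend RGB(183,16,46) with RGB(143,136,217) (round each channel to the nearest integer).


Screen: C = 255 - (255-A)×(255-B)/255, rounded to nearest integer
R: 255 - (255-183)×(255-143)/255 = 255 - 8064/255 ≈ 255 - 31.624 = 223.376 → 223
G: 255 - (255-16)×(255-136)/255 = 255 - 28441/255 ≈ 255 - 111.533 = 143.467 → 143
B: 255 - (255-46)×(255-217)/255 = 255 - 7942/255 ≈ 255 - 31.145 = 223.855 → 224
= RGB(223, 143, 224)


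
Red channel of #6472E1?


Color: #6472E1
R = 64 = 100
G = 72 = 114
B = E1 = 225
Red = 100


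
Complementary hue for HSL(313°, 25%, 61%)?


Complement = opposite side of color wheel = hue + 180°
H' = (313 + 180) mod 360 = 133°
S and L unchanged.
= HSL(133°, 25%, 61%)


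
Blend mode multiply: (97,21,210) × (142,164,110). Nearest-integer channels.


Multiply: C = A×B/255, rounded to nearest integer
R: 97×142/255 = 13774/255 ≈ 54.016 → 54
G: 21×164/255 = 3444/255 ≈ 13.506 → 14
B: 210×110/255 = 23100/255 ≈ 90.588 → 91
= RGB(54, 14, 91)


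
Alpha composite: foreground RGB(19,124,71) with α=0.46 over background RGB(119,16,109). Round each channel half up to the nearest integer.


C = α×F + (1-α)×B, with 1-α = 0.54
R: 0.46×19 + 0.54×119 = 8.74 + 64.26 = 73.00 → 73
G: 0.46×124 + 0.54×16 = 57.04 + 8.64 = 65.68 → 66
B: 0.46×71 + 0.54×109 = 32.66 + 58.86 = 91.52 → 92
= RGB(73, 66, 92)


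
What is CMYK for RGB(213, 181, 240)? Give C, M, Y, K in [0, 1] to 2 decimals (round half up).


R'=213/255≈0.8353, G'=181/255≈0.7098, B'=240/255≈0.9412
K = 1 - max(R',G',B') = 1 - 240/255 = 15/255 = 0.05882… → 0.06
(1-R'-K)/(1-K) simplifies to (max-R)/max with max = 240:
C = (240-213)/240 = 27/240 = 0.1125 → 0.11
M = (240-181)/240 = 59/240 = 0.24583… → 0.25
Y = (240-240)/240 = 0/240 = 0 → 0.00
= CMYK(0.11, 0.25, 0.00, 0.06)


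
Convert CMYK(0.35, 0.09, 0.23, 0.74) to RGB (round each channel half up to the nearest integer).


R = 255 × (1-C) × (1-K) = 255 × 0.65 × 0.26 = 43.095 → 43
G = 255 × (1-M) × (1-K) = 255 × 0.91 × 0.26 = 60.333 → 60
B = 255 × (1-Y) × (1-K) = 255 × 0.77 × 0.26 = 51.051 → 51
= RGB(43, 60, 51)


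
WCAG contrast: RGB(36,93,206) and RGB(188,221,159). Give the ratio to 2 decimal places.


Linearize each sRGB channel c=v/255: c/12.92 if c ≤ 0.04045 else ((c+0.055)/1.055)^2.4
L = 0.2126×R_lin + 0.7152×G_lin + 0.0722×B_lin
Color 1 (36,93,206):
  R=36: 36/255≈0.1412 > 0.04045 → ((0.1412+0.055)/1.055)^2.4 ≈ 0.01764
  G=93: 93/255≈0.3647 > 0.04045 → ((0.3647+0.055)/1.055)^2.4 ≈ 0.10946
  B=206: 206/255≈0.8078 > 0.04045 → ((0.8078+0.055)/1.055)^2.4 ≈ 0.61721
  L1 = 0.2126×0.01764 + 0.7152×0.10946 + 0.0722×0.61721 ≈ 0.12660
Color 2 (188,221,159):
  R=188: 188/255≈0.7373 > 0.04045 → ((0.7373+0.055)/1.055)^2.4 ≈ 0.50289
  G=221: 221/255≈0.8667 > 0.04045 → ((0.8667+0.055)/1.055)^2.4 ≈ 0.72306
  B=159: 159/255≈0.6235 > 0.04045 → ((0.6235+0.055)/1.055)^2.4 ≈ 0.34670
  L2 = 0.2126×0.50289 + 0.7152×0.72306 + 0.0722×0.34670 ≈ 0.64907
Lighter = 0.64907, Darker = 0.12660
Ratio = (L_lighter + 0.05) / (L_darker + 0.05)
Ratio = (0.64907 + 0.05) / (0.12660 + 0.05) = 0.69907 / 0.17660 ≈ 3.9585
Ratio ≈ 3.96:1


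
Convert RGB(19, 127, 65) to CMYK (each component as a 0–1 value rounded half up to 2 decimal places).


R'=19/255≈0.0745, G'=127/255≈0.4980, B'=65/255≈0.2549
K = 1 - max(R',G',B') = 1 - 127/255 = 128/255 = 0.50196… → 0.50
(1-R'-K)/(1-K) simplifies to (max-R)/max with max = 127:
C = (127-19)/127 = 108/127 = 0.85039… → 0.85
M = (127-127)/127 = 0/127 = 0 → 0.00
Y = (127-65)/127 = 62/127 = 0.48818… → 0.49
= CMYK(0.85, 0.00, 0.49, 0.50)


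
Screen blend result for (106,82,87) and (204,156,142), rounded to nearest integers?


Screen: C = 255 - (255-A)×(255-B)/255, rounded to nearest integer
R: 255 - (255-106)×(255-204)/255 = 255 - 7599/255 ≈ 255 - 29.800 = 225.200 → 225
G: 255 - (255-82)×(255-156)/255 = 255 - 17127/255 ≈ 255 - 67.165 = 187.835 → 188
B: 255 - (255-87)×(255-142)/255 = 255 - 18984/255 ≈ 255 - 74.447 = 180.553 → 181
= RGB(225, 188, 181)


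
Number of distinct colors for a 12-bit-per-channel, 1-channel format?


Total bits = 12 bits/channel × 1 channels = 12 bits
Distinct colors = 2^12
= 4,096 colors


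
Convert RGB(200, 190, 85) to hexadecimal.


R = 200 → C8 (hex)
G = 190 → BE (hex)
B = 85 → 55 (hex)
Hex = #C8BE55


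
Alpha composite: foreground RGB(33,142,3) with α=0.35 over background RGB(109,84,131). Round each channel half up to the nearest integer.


C = α×F + (1-α)×B, with 1-α = 0.65
R: 0.35×33 + 0.65×109 = 11.55 + 70.85 = 82.40 → 82
G: 0.35×142 + 0.65×84 = 49.70 + 54.60 = 104.30 → 104
B: 0.35×3 + 0.65×131 = 1.05 + 85.15 = 86.20 → 86
= RGB(82, 104, 86)


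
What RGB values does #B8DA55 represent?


B8 → 184 (R)
DA → 218 (G)
55 → 85 (B)
= RGB(184, 218, 85)


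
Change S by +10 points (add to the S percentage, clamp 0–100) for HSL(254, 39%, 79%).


Original S = 39%
Adjustment = +10 percentage points
New S = 39 + (10) = 49
Clamp to [0, 100] → 49
= HSL(254°, 49%, 79%)


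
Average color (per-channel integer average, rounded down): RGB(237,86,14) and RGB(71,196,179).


Midpoint: each channel = ⌊(C₁+C₂)/2⌋
R: ⌊(237+71)/2⌋ = 154
G: ⌊(86+196)/2⌋ = 141
B: ⌊(14+179)/2⌋ = 96
= RGB(154, 141, 96)


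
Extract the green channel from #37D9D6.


Color: #37D9D6
R = 37 = 55
G = D9 = 217
B = D6 = 214
Green = 217


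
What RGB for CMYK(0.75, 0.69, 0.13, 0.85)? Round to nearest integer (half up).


R = 255 × (1-C) × (1-K) = 255 × 0.25 × 0.15 = 9.5625 → 10
G = 255 × (1-M) × (1-K) = 255 × 0.31 × 0.15 = 11.8575 → 12
B = 255 × (1-Y) × (1-K) = 255 × 0.87 × 0.15 = 33.2775 → 33
= RGB(10, 12, 33)


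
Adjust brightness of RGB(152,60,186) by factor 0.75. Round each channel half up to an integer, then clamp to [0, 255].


Multiply each channel by 0.75, round half up, clamp to [0, 255]
R: 152×0.75 = 114
G: 60×0.75 = 45
B: 186×0.75 = 139.5 → round → 140
= RGB(114, 45, 140)


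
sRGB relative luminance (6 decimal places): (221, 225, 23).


Linearize each channel (sRGB transfer function): c = v/255; c_lin = c/12.92 if c ≤ 0.04045, else ((c+0.055)/1.055)^2.4
  R: 221/255 ≈ 0.866667 > 0.04045 → ((0.866667+0.055)/1.055)^2.4 ≈ 0.723055
  G: 225/255 ≈ 0.882353 > 0.04045 → ((0.882353+0.055)/1.055)^2.4 ≈ 0.752942
  B: 23/255 ≈ 0.090196 > 0.04045 → ((0.090196+0.055)/1.055)^2.4 ≈ 0.008568
R_lin = 0.723055, G_lin = 0.752942, B_lin = 0.008568
L = 0.2126×R + 0.7152×G + 0.0722×B
L = 0.2126×0.723055 + 0.7152×0.752942 + 0.0722×0.008568
L ≈ 0.692844


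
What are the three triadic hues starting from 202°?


Triadic: equally spaced at 120° intervals
H1 = 202°
H2 = (202 + 120) mod 360 = 322°
H3 = (202 + 240) mod 360 = 82°
Triadic = 202°, 322°, 82°


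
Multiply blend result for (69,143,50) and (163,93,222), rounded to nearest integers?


Multiply: C = A×B/255, rounded to nearest integer
R: 69×163/255 = 11247/255 ≈ 44.106 → 44
G: 143×93/255 = 13299/255 ≈ 52.153 → 52
B: 50×222/255 = 11100/255 ≈ 43.529 → 44
= RGB(44, 52, 44)


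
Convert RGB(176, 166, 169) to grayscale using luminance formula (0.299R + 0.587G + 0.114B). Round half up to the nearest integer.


Gray = 0.299×R + 0.587×G + 0.114×B
Gray = 0.299×176 + 0.587×166 + 0.114×169
Gray = 52.624 + 97.442 + 19.266
Gray = 169.332 → round half up → 169
Gray = 169


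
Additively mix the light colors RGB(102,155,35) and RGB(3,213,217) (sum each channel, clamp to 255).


Additive: each channel = min(255, C₁+C₂)
R: 102+3 = 105 → 105
G: 155+213 = 368 → 255
B: 35+217 = 252 → 252
= RGB(105, 255, 252)


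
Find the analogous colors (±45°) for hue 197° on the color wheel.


Base hue: 197°
Left analog: (197 - 45) mod 360 = 152°
Right analog: (197 + 45) mod 360 = 242°
Analogous hues = 152° and 242°


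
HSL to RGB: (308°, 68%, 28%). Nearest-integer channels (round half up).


H=308°, S=0.68, L=0.28
C = (1-|2L-1|)×S = (1-|-0.44|)×0.68 = 0.3808
H' = H/60 = 308/60 ≈ 5.1333; X = C×(1-|H' mod 2 - 1|) ≈ 0.3300
m = L - C/2 = 0.28 - 0.1904 = 0.0896
Sector ⌊H'⌋ = 5 → (R',G',B') = (0.3808, 0.0, ≈0.3300)
RGB = ((R'+m)×255, (G'+m)×255, (B'+m)×255) = (119.952, 22.848, 107.0048)
Round half up → RGB(120, 23, 107)


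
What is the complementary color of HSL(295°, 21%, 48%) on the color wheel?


Complement = opposite side of color wheel = hue + 180°
H' = (295 + 180) mod 360 = 115°
S and L unchanged.
= HSL(115°, 21%, 48%)


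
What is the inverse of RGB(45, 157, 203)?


Invert: (255-R, 255-G, 255-B)
R: 255-45 = 210
G: 255-157 = 98
B: 255-203 = 52
= RGB(210, 98, 52)


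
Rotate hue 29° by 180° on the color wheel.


New hue = (H + rotation) mod 360
New hue = (29 + 180) mod 360
= 209 mod 360
= 209°


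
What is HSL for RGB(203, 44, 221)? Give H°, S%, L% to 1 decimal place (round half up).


Normalize: R'=203/255≈0.7961, G'=44/255≈0.1725, B'=221/255≈0.8667
Max=221/255, Min=44/255, Δ=Max-Min=177/255
L = (Max+Min)/2 = (221+44)/510 = 265/510 = 0.51960… → L = 52.0%
L > 0.5 → S = Δ/(2-Max-Min) = 177/(510-221-44) = 177/245 = 0.72244… → S = 72.2%
(the 1/255 factors cancel in S and H, so raw channel differences can be used)
Max is B' → H = 60 × ((R-G)/Δ + 4) = 60 × ((203-44)/177 + 4)
  159/177 + 4 = 0.8983… + 4 = 4.8983…
  H = 60 × 4.8983… = 293.898…° → H = 293.9°
= HSL(293.9°, 72.2%, 52.0%)


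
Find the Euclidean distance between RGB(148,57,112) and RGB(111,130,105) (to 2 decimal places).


d = √[(R₁-R₂)² + (G₁-G₂)² + (B₁-B₂)²]
d = √[(148-111)² + (57-130)² + (112-105)²]
d = √[1369 + 5329 + 49]
d = √6747
d ≈ 82.14


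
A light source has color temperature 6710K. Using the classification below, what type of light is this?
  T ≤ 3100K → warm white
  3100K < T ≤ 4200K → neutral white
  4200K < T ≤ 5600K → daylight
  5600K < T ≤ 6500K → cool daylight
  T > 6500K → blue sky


Temperature: 6710K
6710K > 6500K → blue sky
Classification: blue sky


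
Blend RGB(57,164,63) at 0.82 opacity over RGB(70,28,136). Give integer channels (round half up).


C = α×F + (1-α)×B, with 1-α = 0.18
R: 0.82×57 + 0.18×70 = 46.74 + 12.60 = 59.34 → 59
G: 0.82×164 + 0.18×28 = 134.48 + 5.04 = 139.52 → 140
B: 0.82×63 + 0.18×136 = 51.66 + 24.48 = 76.14 → 76
= RGB(59, 140, 76)


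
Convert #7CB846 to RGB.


7C → 124 (R)
B8 → 184 (G)
46 → 70 (B)
= RGB(124, 184, 70)


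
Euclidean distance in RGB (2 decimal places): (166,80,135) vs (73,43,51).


d = √[(R₁-R₂)² + (G₁-G₂)² + (B₁-B₂)²]
d = √[(166-73)² + (80-43)² + (135-51)²]
d = √[8649 + 1369 + 7056]
d = √17074
d ≈ 130.67


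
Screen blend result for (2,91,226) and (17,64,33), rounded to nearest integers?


Screen: C = 255 - (255-A)×(255-B)/255, rounded to nearest integer
R: 255 - (255-2)×(255-17)/255 = 255 - 60214/255 ≈ 255 - 236.133 = 18.867 → 19
G: 255 - (255-91)×(255-64)/255 = 255 - 31324/255 ≈ 255 - 122.839 = 132.161 → 132
B: 255 - (255-226)×(255-33)/255 = 255 - 6438/255 ≈ 255 - 25.247 = 229.753 → 230
= RGB(19, 132, 230)


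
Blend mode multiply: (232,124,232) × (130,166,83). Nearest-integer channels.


Multiply: C = A×B/255, rounded to nearest integer
R: 232×130/255 = 30160/255 ≈ 118.275 → 118
G: 124×166/255 = 20584/255 ≈ 80.722 → 81
B: 232×83/255 = 19256/255 ≈ 75.514 → 76
= RGB(118, 81, 76)


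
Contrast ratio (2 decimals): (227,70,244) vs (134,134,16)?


Linearize each sRGB channel c=v/255: c/12.92 if c ≤ 0.04045 else ((c+0.055)/1.055)^2.4
L = 0.2126×R_lin + 0.7152×G_lin + 0.0722×B_lin
Color 1 (227,70,244):
  R=227: 227/255≈0.8902 > 0.04045 → ((0.8902+0.055)/1.055)^2.4 ≈ 0.76815
  G=70: 70/255≈0.2745 > 0.04045 → ((0.2745+0.055)/1.055)^2.4 ≈ 0.06125
  B=244: 244/255≈0.9569 > 0.04045 → ((0.9569+0.055)/1.055)^2.4 ≈ 0.90466
  L1 = 0.2126×0.76815 + 0.7152×0.06125 + 0.0722×0.90466 ≈ 0.27243
Color 2 (134,134,16):
  R=134: 134/255≈0.5255 > 0.04045 → ((0.5255+0.055)/1.055)^2.4 ≈ 0.23840
  G=134: 134/255≈0.5255 > 0.04045 → ((0.5255+0.055)/1.055)^2.4 ≈ 0.23840
  B=16: 16/255≈0.0627 > 0.04045 → ((0.0627+0.055)/1.055)^2.4 ≈ 0.00518
  L2 = 0.2126×0.23840 + 0.7152×0.23840 + 0.0722×0.00518 ≈ 0.22156
Lighter = 0.27243, Darker = 0.22156
Ratio = (L_lighter + 0.05) / (L_darker + 0.05)
Ratio = (0.27243 + 0.05) / (0.22156 + 0.05) = 0.32243 / 0.27156 ≈ 1.1873
Ratio ≈ 1.19:1


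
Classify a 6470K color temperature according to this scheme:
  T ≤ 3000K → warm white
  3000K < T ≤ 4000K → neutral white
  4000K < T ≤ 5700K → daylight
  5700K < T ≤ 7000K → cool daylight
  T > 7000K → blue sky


Temperature: 6470K
5700K < 6470K ≤ 7000K → cool daylight
Classification: cool daylight


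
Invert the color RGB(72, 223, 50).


Invert: (255-R, 255-G, 255-B)
R: 255-72 = 183
G: 255-223 = 32
B: 255-50 = 205
= RGB(183, 32, 205)


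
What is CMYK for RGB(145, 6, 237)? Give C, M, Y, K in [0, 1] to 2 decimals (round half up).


R'=145/255≈0.5686, G'=6/255≈0.0235, B'=237/255≈0.9294
K = 1 - max(R',G',B') = 1 - 237/255 = 18/255 = 0.07058… → 0.07
(1-R'-K)/(1-K) simplifies to (max-R)/max with max = 237:
C = (237-145)/237 = 92/237 = 0.38818… → 0.39
M = (237-6)/237 = 231/237 = 0.97468… → 0.97
Y = (237-237)/237 = 0/237 = 0 → 0.00
= CMYK(0.39, 0.97, 0.00, 0.07)


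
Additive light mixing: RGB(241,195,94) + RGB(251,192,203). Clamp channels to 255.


Additive: each channel = min(255, C₁+C₂)
R: 241+251 = 492 → 255
G: 195+192 = 387 → 255
B: 94+203 = 297 → 255
= RGB(255, 255, 255)


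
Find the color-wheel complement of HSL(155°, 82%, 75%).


Complement = opposite side of color wheel = hue + 180°
H' = (155 + 180) mod 360 = 335°
S and L unchanged.
= HSL(335°, 82%, 75%)


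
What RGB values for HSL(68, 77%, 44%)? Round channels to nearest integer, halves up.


H=68°, S=0.77, L=0.44
C = (1-|2L-1|)×S = (1-|-0.12|)×0.77 = 0.6776
H' = H/60 = 68/60 ≈ 1.1333; X = C×(1-|H' mod 2 - 1|) ≈ 0.5873
m = L - C/2 = 0.44 - 0.3388 = 0.1012
Sector ⌊H'⌋ = 1 → (R',G',B') = (≈0.5873, 0.6776, 0.0)
RGB = ((R'+m)×255, (G'+m)×255, (B'+m)×255) = (175.5556, 198.594, 25.806)
Round half up → RGB(176, 199, 26)


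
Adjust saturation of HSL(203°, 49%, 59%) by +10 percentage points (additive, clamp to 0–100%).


Original S = 49%
Adjustment = +10 percentage points
New S = 49 + (10) = 59
Clamp to [0, 100] → 59
= HSL(203°, 59%, 59%)


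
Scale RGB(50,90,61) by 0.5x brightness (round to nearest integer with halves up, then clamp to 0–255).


Multiply each channel by 0.5, round half up, clamp to [0, 255]
R: 50×0.5 = 25
G: 90×0.5 = 45
B: 61×0.5 = 30.5 → round → 31
= RGB(25, 45, 31)


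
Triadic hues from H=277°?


Triadic: equally spaced at 120° intervals
H1 = 277°
H2 = (277 + 120) mod 360 = 37°
H3 = (277 + 240) mod 360 = 157°
Triadic = 277°, 37°, 157°


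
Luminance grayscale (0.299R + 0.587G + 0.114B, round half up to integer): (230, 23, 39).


Gray = 0.299×R + 0.587×G + 0.114×B
Gray = 0.299×230 + 0.587×23 + 0.114×39
Gray = 68.770 + 13.501 + 4.446
Gray = 86.717 → round half up → 87
Gray = 87


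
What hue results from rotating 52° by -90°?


New hue = (H + rotation) mod 360
New hue = (52 -90) mod 360
= -38 mod 360
= 322°


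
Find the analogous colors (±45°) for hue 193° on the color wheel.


Base hue: 193°
Left analog: (193 - 45) mod 360 = 148°
Right analog: (193 + 45) mod 360 = 238°
Analogous hues = 148° and 238°


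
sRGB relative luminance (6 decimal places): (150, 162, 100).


Linearize each channel (sRGB transfer function): c = v/255; c_lin = c/12.92 if c ≤ 0.04045, else ((c+0.055)/1.055)^2.4
  R: 150/255 ≈ 0.588235 > 0.04045 → ((0.588235+0.055)/1.055)^2.4 ≈ 0.304987
  G: 162/255 ≈ 0.635294 > 0.04045 → ((0.635294+0.055)/1.055)^2.4 ≈ 0.361307
  B: 100/255 ≈ 0.392157 > 0.04045 → ((0.392157+0.055)/1.055)^2.4 ≈ 0.127438
R_lin = 0.304987, G_lin = 0.361307, B_lin = 0.127438
L = 0.2126×R + 0.7152×G + 0.0722×B
L = 0.2126×0.304987 + 0.7152×0.361307 + 0.0722×0.127438
L ≈ 0.332448


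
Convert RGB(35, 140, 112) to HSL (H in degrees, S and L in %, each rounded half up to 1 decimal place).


Normalize: R'=35/255≈0.1373, G'=140/255≈0.5490, B'=112/255≈0.4392
Max=140/255, Min=35/255, Δ=Max-Min=105/255
L = (Max+Min)/2 = (140+35)/510 = 175/510 = 0.34313… → L = 34.3%
L ≤ 0.5 → S = Δ/(Max+Min) = 105/(140+35) = 105/175 = 0.6 → S = 60.0%
(the 1/255 factors cancel in S and H, so raw channel differences can be used)
Max is G' → H = 60 × ((B-R)/Δ + 2) = 60 × ((112-35)/105 + 2)
  77/105 + 2 = 0.7333… + 2 = 2.7333…
  H = 60 × 2.7333… = 164° → H = 164.0°
= HSL(164.0°, 60.0%, 34.3%)


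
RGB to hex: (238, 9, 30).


R = 238 → EE (hex)
G = 9 → 09 (hex)
B = 30 → 1E (hex)
Hex = #EE091E


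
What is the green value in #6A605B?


Color: #6A605B
R = 6A = 106
G = 60 = 96
B = 5B = 91
Green = 96


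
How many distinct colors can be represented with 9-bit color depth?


Colors = 2^bits = 2^9
= 512 colors
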